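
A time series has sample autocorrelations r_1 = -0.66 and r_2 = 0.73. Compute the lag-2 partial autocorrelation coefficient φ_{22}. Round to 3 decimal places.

φ_{22} = (r_2 − r_1²) / (1 − r_1²)
r_1² = (-0.66)² = 0.4356
Numerator = 0.73 − 0.4356 = 0.2944; denominator = 1 − 0.4356 = 0.5644
φ_{22} = 0.2944 / 0.5644 = 0.522

0.522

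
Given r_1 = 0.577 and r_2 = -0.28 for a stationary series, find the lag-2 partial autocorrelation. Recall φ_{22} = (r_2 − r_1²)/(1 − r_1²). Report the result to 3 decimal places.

-0.919

φ_{22} = (r_2 − r_1²) / (1 − r_1²)
r_1² = (0.577)² = 0.332929
Numerator = -0.28 − 0.3329 = -0.6129; denominator = 1 − 0.3329 = 0.6671
φ_{22} = -0.6129 / 0.6671 = -0.919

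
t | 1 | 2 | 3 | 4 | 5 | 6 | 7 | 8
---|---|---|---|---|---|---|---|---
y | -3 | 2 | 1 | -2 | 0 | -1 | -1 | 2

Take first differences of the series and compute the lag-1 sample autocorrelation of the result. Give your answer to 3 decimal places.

-0.184

First differences Δy: 5, -1, -3, 2, -1, 0, 3
Mean of differences = 0.7143
Numerator Σ(Δy_t−Δȳ)(Δy_{t+1}−Δȳ) = -8.3673
Denominator Σ(Δy_t−Δȳ)² = 45.4286
r_1(Δy) = -8.3673 / 45.4286 = -0.184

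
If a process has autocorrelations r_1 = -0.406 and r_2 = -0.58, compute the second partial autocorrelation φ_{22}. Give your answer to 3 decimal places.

φ_{22} = (r_2 − r_1²) / (1 − r_1²)
r_1² = (-0.406)² = 0.164836
Numerator = -0.58 − 0.1648 = -0.7448; denominator = 1 − 0.1648 = 0.8352
φ_{22} = -0.7448 / 0.8352 = -0.892

-0.892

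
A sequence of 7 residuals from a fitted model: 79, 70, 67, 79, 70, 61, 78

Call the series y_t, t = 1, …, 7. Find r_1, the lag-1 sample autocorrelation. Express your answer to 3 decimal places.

-0.337

Mean ȳ = (79 + 70 + 67 + 79 + 70 + 61 + 78)/7 = 72.0000
Deviations from mean: 7.0000, -2.0000, -5.0000, 7.0000, -2.0000, -11.0000, 6.0000
Numerator Σ_{t=1}^{6}(y_t−ȳ)(y_{t+1}−ȳ) = -97.0000
Denominator Σ(y_t−ȳ)² = 288.0000
r_1 = -97.0000 / 288.0000 = -0.337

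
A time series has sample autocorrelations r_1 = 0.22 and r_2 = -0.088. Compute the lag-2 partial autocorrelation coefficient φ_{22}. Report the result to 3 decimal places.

φ_{22} = (r_2 − r_1²) / (1 − r_1²)
r_1² = (0.22)² = 0.0484
Numerator = -0.088 − 0.0484 = -0.1364; denominator = 1 − 0.0484 = 0.9516
φ_{22} = -0.1364 / 0.9516 = -0.143

-0.143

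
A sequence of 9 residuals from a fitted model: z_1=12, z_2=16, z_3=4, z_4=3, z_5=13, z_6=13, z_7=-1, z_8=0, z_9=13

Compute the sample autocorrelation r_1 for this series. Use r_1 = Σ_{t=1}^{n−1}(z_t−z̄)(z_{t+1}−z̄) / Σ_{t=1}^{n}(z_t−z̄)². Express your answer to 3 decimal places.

Mean z̄ = (12 + 16 + 4 + 3 + 13 + 13 − 1 + 0 + 13)/9 = 8.1111
Numerator Σ_{t=1}^{8}(z_t−z̄)(z_{t+1}−z̄) = 7.8765
Denominator Σ(z_t−z̄)² = 340.8889
r_1 = 7.8765 / 340.8889 = 0.023

0.023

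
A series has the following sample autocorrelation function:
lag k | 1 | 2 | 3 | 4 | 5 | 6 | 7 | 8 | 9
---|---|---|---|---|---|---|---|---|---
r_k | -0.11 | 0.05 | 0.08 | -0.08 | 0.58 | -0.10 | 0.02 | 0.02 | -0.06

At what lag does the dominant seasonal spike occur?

The largest autocorrelation is r_5 = 0.58; the remaining lags stay at or below 0.08.
The dominant spike at lag 5 indicates a seasonal period of 5.

5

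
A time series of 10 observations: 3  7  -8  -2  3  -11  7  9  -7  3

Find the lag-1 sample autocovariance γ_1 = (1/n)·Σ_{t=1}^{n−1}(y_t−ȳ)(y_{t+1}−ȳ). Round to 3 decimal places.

Mean ȳ = (3 + 7 − 8 − 2 + 3 − 11 + 7 + 9 − 7 + 3)/10 = 0.4000
Σ_{t=1}^{9}(y_t−ȳ)(y_{t+1}−ȳ) = -155.3600
γ_1 = -155.3600 / 10 = -15.536

-15.536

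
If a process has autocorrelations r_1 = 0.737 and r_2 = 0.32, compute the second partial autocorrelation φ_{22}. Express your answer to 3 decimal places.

-0.489

φ_{22} = (r_2 − r_1²) / (1 − r_1²)
r_1² = (0.737)² = 0.543169
Numerator = 0.32 − 0.5432 = -0.2232; denominator = 1 − 0.5432 = 0.4568
φ_{22} = -0.2232 / 0.4568 = -0.489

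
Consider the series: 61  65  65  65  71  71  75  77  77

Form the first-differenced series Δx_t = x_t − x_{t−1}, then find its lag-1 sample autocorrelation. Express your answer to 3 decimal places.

First differences Δx: 4, 0, 0, 6, 0, 4, 2, 0
Mean of differences = 2.0000
Numerator Σ(Δx_t−Δx̄)(Δx_{t+1}−Δx̄) = -20.0000
Denominator Σ(Δx_t−Δx̄)² = 40.0000
r_1(Δx) = -20.0000 / 40.0000 = -0.500

-0.500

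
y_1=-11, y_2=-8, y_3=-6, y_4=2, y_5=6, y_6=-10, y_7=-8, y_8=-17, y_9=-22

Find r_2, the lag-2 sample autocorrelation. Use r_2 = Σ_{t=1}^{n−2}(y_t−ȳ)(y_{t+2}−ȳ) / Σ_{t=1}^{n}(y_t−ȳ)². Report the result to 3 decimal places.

Mean ȳ = (-11 − 8 − 6 + 2 + 6 − 10 − 8 − 17 − 22)/9 = -8.2222
Σ(y_t−ȳ)(y_{t+2}−ȳ) = (-6.1728) + (2.2716) + (31.6049) + (-18.1728) + (3.1605) + (15.6049) + (-3.0617) = 25.2346
Denominator Σ(y_t−ȳ)² = 589.5556
r_2 = 25.2346 / 589.5556 = 0.043

0.043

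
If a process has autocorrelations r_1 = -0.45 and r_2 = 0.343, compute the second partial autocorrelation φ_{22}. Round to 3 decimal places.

φ_{22} = (r_2 − r_1²) / (1 − r_1²)
r_1² = (-0.45)² = 0.2025
Numerator = 0.343 − 0.2025 = 0.1405; denominator = 1 − 0.2025 = 0.7975
φ_{22} = 0.1405 / 0.7975 = 0.176

0.176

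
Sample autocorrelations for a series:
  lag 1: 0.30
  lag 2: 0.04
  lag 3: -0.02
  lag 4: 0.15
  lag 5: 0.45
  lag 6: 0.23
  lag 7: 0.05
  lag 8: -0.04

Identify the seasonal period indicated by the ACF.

The largest autocorrelation is r_5 = 0.45; the remaining lags stay at or below 0.30. The elevated value at lag 1 (0.30), dropping to 0.04 at lag 2, reflects decaying short-term dependence rather than seasonality.
The dominant spike at lag 5 indicates a seasonal period of 5.

5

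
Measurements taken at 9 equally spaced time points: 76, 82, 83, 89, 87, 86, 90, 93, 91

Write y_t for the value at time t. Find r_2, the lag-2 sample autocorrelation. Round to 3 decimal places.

0.166

Mean ȳ = (76 + 82 + 83 + 89 + 87 + 86 + 90 + 93 + 91)/9 = 86.3333
Numerator Σ_{t=1}^{7}(y_t−ȳ)(y_{t+2}−ȳ) = 37.1111
Denominator Σ(y_t−ȳ)² = 224.0000
r_2 = 37.1111 / 224.0000 = 0.166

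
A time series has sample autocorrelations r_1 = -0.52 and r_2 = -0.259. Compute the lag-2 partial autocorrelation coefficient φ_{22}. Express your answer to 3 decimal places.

-0.726

φ_{22} = (r_2 − r_1²) / (1 − r_1²)
r_1² = (-0.52)² = 0.2704
Numerator = -0.259 − 0.2704 = -0.5294; denominator = 1 − 0.2704 = 0.7296
φ_{22} = -0.5294 / 0.7296 = -0.726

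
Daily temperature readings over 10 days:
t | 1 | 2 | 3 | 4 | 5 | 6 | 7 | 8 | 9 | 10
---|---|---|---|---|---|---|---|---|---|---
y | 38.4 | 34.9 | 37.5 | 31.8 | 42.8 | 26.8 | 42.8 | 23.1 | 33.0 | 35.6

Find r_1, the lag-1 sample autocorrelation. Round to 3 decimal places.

-0.647

Mean ȳ = (38.4 + 34.9 + 37.5 + 31.8 + 42.8 + 26.8 + 42.8 + 23.1 + 33.0 + 35.6)/10 = 34.6700
Numerator Σ_{t=1}^{9}(y_t−ȳ)(y_{t+1}−ȳ) = -234.2079
Denominator Σ(y_t−ȳ)² = 361.8610
r_1 = -234.2079 / 361.8610 = -0.647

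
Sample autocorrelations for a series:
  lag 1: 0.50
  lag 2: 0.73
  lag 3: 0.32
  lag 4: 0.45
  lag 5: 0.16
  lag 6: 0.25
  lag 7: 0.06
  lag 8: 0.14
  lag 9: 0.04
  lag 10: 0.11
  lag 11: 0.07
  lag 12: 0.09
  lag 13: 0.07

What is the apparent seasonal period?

2

The largest autocorrelation is r_2 = 0.73; the remaining lags stay at or below 0.50.
The dominant spike at lag 2 indicates a seasonal period of 2.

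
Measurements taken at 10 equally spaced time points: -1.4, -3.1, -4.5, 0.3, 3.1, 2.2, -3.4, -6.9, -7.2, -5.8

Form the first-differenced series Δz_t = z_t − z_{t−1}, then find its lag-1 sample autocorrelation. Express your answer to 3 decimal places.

0.370

First differences Δz: -1.7, -1.4, 4.8, 2.8, -0.9, -5.6, -3.5, -0.3, 1.4
Mean of differences = -0.4889
Numerator Σ(Δz_t−Δz̄)(Δz_{t+1}−Δz̄) = 29.6065
Denominator Σ(Δz_t−Δz̄)² = 80.0489
r_1(Δz) = 29.6065 / 80.0489 = 0.370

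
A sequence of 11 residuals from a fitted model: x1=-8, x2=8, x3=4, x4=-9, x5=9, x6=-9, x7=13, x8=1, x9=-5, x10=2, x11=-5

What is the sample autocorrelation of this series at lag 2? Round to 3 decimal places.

0.135

Mean x̄ = (-8 + 8 + 4 − 9 + 9 − 9 + 13 + 1 − 5 + 2 − 5)/11 = 0.0909
Numerator Σ_{t=1}^{9}(x_t−x̄)(x_{t+2}−x̄) = 82.6198
Denominator Σ(x_t−x̄)² = 610.9091
r_2 = 82.6198 / 610.9091 = 0.135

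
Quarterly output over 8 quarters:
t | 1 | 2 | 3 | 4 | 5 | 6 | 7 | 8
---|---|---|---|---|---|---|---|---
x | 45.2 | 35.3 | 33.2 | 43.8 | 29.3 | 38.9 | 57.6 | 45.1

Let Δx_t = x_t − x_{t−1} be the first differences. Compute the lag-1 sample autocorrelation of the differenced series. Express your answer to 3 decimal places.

-0.340

First differences Δx: -9.9, -2.1, 10.6, -14.5, 9.6, 18.7, -12.5
Mean of differences = -0.0143
Numerator Σ(Δx_t−Δx̄)(Δx_{t+1}−Δx̄) = -348.2816
Denominator Σ(Δx_t−Δx̄)² = 1023.1286
r_1(Δx) = -348.2816 / 1023.1286 = -0.340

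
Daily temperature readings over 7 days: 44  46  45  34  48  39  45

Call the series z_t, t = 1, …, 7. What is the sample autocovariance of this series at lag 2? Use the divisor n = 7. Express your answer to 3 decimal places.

Mean z̄ = (44 + 46 + 45 + 34 + 48 + 39 + 45)/7 = 43.0000
Deviations: 1.0000, 3.0000, 2.0000, -9.0000, 5.0000, -4.0000, 2.0000
Σ_{t=1}^{5}(z_t−z̄)(z_{t+2}−z̄) = 31.0000
γ_2 = 31.0000 / 7 = 4.429

4.429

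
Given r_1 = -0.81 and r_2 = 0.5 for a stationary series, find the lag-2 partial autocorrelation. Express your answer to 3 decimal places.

-0.454

φ_{22} = (r_2 − r_1²) / (1 − r_1²)
r_1² = (-0.81)² = 0.6561
Numerator = 0.5 − 0.6561 = -0.1561; denominator = 1 − 0.6561 = 0.3439
φ_{22} = -0.1561 / 0.3439 = -0.454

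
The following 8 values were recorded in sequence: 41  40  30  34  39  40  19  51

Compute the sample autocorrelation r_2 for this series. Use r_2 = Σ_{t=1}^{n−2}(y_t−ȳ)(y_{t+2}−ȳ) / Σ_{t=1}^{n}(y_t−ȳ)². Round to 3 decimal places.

-0.090

Mean ȳ = (41 + 40 + 30 + 34 + 39 + 40 + 19 + 51)/8 = 36.7500
Deviations from mean: 4.2500, 3.2500, -6.7500, -2.7500, 2.2500, 3.2500, -17.7500, 14.2500
Σ(y_t−ȳ)(y_{t+2}−ȳ) = (-28.6875) + (-8.9375) + (-15.1875) + (-8.9375) + (-39.9375) + (46.3125) = -55.3750
Denominator Σ(y_t−ȳ)² = 615.5000
r_2 = -55.3750 / 615.5000 = -0.090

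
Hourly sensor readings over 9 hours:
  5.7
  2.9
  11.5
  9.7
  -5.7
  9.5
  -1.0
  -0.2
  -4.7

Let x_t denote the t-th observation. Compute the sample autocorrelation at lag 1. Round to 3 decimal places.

Mean x̄ = (5.7 + 2.9 + 11.5 + 9.7 − 5.7 + 9.5 − 1.0 − 0.2 − 4.7)/9 = 3.0778
Numerator Σ_{t=1}^{8}(x_t−x̄)(x_{t+1}−x̄) = -48.0194
Denominator Σ(x_t−x̄)² = 327.8556
r_1 = -48.0194 / 327.8556 = -0.146

-0.146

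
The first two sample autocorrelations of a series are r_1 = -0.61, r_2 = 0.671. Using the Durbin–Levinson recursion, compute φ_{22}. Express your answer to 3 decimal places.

φ_{22} = (r_2 − r_1²) / (1 − r_1²)
r_1² = (-0.61)² = 0.3721
Numerator = 0.671 − 0.3721 = 0.2989; denominator = 1 − 0.3721 = 0.6279
φ_{22} = 0.2989 / 0.6279 = 0.476

0.476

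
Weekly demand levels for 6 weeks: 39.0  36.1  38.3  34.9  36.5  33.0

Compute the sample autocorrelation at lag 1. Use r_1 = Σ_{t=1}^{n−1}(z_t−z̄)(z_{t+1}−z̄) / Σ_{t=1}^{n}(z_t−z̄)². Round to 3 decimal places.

-0.193

Mean z̄ = (39.0 + 36.1 + 38.3 + 34.9 + 36.5 + 33.0)/6 = 36.3000
Numerator Σ_{t=1}^{5}(z_t−z̄)(z_{t+1}−z̄) = -4.6800
Denominator Σ(z_t−z̄)² = 24.2200
r_1 = -4.6800 / 24.2200 = -0.193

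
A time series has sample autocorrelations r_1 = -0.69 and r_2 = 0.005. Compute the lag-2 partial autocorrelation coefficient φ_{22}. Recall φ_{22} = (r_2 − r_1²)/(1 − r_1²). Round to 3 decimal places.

-0.899

φ_{22} = (r_2 − r_1²) / (1 − r_1²)
r_1² = (-0.69)² = 0.4761
Numerator = 0.005 − 0.4761 = -0.4711; denominator = 1 − 0.4761 = 0.5239
φ_{22} = -0.4711 / 0.5239 = -0.899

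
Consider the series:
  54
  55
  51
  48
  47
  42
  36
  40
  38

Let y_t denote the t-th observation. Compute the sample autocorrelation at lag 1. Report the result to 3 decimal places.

0.697

Mean ȳ = (54 + 55 + 51 + 48 + 47 + 42 + 36 + 40 + 38)/9 = 45.6667
Numerator Σ_{t=1}^{8}(y_t−ȳ)(y_{t+1}−ȳ) = 271.8889
Denominator Σ(y_t−ȳ)² = 390.0000
r_1 = 271.8889 / 390.0000 = 0.697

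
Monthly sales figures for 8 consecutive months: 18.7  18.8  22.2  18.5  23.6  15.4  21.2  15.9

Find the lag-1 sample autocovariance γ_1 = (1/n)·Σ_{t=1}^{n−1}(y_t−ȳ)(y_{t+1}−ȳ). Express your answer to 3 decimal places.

-4.688

Mean ȳ = (18.7 + 18.8 + 22.2 + 18.5 + 23.6 + 15.4 + 21.2 + 15.9)/8 = 19.2875
Σ_{t=1}^{7}(y_t−ȳ)(y_{t+1}−ȳ) = -37.5014
γ_1 = -37.5014 / 8 = -4.688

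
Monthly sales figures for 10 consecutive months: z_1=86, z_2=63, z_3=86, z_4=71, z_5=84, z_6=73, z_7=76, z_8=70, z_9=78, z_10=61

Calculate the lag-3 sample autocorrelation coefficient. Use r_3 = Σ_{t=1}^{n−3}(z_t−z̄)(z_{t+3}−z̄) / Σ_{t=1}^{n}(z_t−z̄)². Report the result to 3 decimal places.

Mean z̄ = (86 + 63 + 86 + 71 + 84 + 73 + 76 + 70 + 78 + 61)/10 = 74.8000
Numerator Σ_{t=1}^{7}(z_t−z̄)(z_{t+3}−z̄) = -242.3200
Denominator Σ(z_t−z̄)² = 717.6000
r_3 = -242.3200 / 717.6000 = -0.338

-0.338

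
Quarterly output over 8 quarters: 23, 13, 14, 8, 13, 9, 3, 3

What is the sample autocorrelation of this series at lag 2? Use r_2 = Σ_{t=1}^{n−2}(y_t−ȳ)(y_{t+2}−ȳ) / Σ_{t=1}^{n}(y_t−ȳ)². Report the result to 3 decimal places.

0.139

Mean ȳ = (23 + 13 + 14 + 8 + 13 + 9 + 3 + 3)/8 = 10.7500
Σ(y_t−ȳ)(y_{t+2}−ȳ) = (39.8125) + (-6.1875) + (7.3125) + (4.8125) + (-17.4375) + (13.5625) = 41.8750
Denominator Σ(y_t−ȳ)² = 301.5000
r_2 = 41.8750 / 301.5000 = 0.139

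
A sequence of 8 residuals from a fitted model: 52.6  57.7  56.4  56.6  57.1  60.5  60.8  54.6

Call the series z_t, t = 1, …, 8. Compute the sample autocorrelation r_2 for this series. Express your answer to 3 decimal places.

-0.137

Mean z̄ = (52.6 + 57.7 + 56.4 + 56.6 + 57.1 + 60.5 + 60.8 + 54.6)/8 = 57.0375
Deviations from mean: -4.4375, 0.6625, -0.6375, -0.4375, 0.0625, 3.4625, 3.7625, -2.4375
Σ(z_t−z̄)(z_{t+2}−z̄) = (2.8289) + (-0.2898) + (-0.0398) + (-1.5148) + (0.2352) + (-8.4398) = -7.2203
Denominator Σ(z_t−z̄)² = 52.8188
r_2 = -7.2203 / 52.8188 = -0.137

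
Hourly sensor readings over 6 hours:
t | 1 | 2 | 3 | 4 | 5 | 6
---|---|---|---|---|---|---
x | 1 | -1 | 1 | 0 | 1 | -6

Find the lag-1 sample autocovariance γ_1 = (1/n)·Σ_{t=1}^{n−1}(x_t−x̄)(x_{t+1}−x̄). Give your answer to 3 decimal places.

Mean x̄ = (1 − 1 + 1 + 0 + 1 − 6)/6 = -0.6667
Deviations: 1.6667, -0.3333, 1.6667, 0.6667, 1.6667, -5.3333
Σ_{t=1}^{5}(x_t−x̄)(x_{t+1}−x̄) = -7.7778
γ_1 = -7.7778 / 6 = -1.296

-1.296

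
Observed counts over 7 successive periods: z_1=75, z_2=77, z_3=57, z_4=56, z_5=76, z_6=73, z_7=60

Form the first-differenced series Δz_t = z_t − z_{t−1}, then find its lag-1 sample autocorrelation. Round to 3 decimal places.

-0.082

First differences Δz: 2, -20, -1, 20, -3, -13
Mean of differences = -2.5000
Numerator Σ(Δz_t−Δz̄)(Δz_{t+1}−Δz̄) = -77.2500
Denominator Σ(Δz_t−Δz̄)² = 945.5000
r_1(Δz) = -77.2500 / 945.5000 = -0.082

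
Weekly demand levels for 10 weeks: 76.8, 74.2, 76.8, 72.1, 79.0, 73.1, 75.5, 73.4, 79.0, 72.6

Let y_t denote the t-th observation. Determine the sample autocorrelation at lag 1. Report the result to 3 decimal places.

-0.777

Mean ȳ = (76.8 + 74.2 + 76.8 + 72.1 + 79.0 + 73.1 + 75.5 + 73.4 + 79.0 + 72.6)/10 = 75.2500
Numerator Σ_{t=1}^{9}(y_t−ȳ)(y_{t+1}−ȳ) = -45.8875
Denominator Σ(y_t−ȳ)² = 59.0850
r_1 = -45.8875 / 59.0850 = -0.777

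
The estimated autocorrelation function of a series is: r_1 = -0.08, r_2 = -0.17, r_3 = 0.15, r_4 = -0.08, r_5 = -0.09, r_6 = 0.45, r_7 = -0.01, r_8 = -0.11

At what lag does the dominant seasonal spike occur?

The largest autocorrelation is r_6 = 0.45; the remaining lags stay at or below 0.15.
The dominant spike at lag 6 indicates a seasonal period of 6.

6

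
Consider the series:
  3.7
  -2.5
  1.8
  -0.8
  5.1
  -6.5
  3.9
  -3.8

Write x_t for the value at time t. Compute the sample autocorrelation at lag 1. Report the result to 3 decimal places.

-0.762

Mean x̄ = (3.7 − 2.5 + 1.8 − 0.8 + 5.1 − 6.5 + 3.9 − 3.8)/8 = 0.1125
Deviations from mean: 3.5875, -2.6125, 1.6875, -0.9125, 4.9875, -6.6125, 3.7875, -3.9125
Σ(x_t−x̄)(x_{t+1}−x̄) = (-9.3723) + (-4.4086) + (-1.5398) + (-4.5511) + (-32.9798) + (-25.0448) + (-14.8186) = -92.7152
Denominator Σ(x_t−x̄)² = 121.6288
r_1 = -92.7152 / 121.6288 = -0.762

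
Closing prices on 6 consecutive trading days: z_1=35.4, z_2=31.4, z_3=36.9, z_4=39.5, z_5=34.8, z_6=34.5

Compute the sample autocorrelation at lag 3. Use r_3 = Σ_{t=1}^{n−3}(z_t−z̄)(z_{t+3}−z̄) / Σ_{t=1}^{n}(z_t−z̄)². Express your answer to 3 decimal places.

Mean z̄ = (35.4 + 31.4 + 36.9 + 39.5 + 34.8 + 34.5)/6 = 35.4167
Deviations from mean: -0.0167, -4.0167, 1.4833, 4.0833, -0.6167, -0.9167
Numerator Σ_{t=1}^{3}(z_t−z̄)(z_{t+3}−z̄) = 1.0492
Denominator Σ(z_t−z̄)² = 36.2283
r_3 = 1.0492 / 36.2283 = 0.029

0.029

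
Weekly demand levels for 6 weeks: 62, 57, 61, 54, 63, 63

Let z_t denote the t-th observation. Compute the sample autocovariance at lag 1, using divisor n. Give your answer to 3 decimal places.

Mean z̄ = (62 + 57 + 61 + 54 + 63 + 63)/6 = 60.0000
Σ_{t=1}^{5}(z_t−z̄)(z_{t+1}−z̄) = -24.0000
γ_1 = -24.0000 / 6 = -4.000

-4.000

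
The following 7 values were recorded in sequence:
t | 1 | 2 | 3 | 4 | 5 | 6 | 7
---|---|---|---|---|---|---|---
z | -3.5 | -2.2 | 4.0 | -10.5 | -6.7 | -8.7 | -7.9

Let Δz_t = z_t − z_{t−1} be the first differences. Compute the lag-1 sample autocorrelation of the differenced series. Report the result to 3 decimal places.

-0.569

First differences Δz: 1.3, 6.2, -14.5, 3.8, -2.0, 0.8
Mean of differences = -0.7333
Numerator Σ(Δz_t−Δz̄)(Δz_{t+1}−Δz̄) = -151.4444
Denominator Σ(Δz_t−Δz̄)² = 266.2333
r_1(Δz) = -151.4444 / 266.2333 = -0.569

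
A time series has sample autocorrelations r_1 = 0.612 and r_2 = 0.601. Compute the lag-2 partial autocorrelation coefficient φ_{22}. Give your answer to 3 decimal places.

0.362

φ_{22} = (r_2 − r_1²) / (1 − r_1²)
r_1² = (0.612)² = 0.374544
Numerator = 0.601 − 0.3745 = 0.2265; denominator = 1 − 0.3745 = 0.6255
φ_{22} = 0.2265 / 0.6255 = 0.362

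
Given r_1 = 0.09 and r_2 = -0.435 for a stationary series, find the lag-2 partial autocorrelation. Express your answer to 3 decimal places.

-0.447

φ_{22} = (r_2 − r_1²) / (1 − r_1²)
r_1² = (0.09)² = 0.0081
Numerator = -0.435 − 0.0081 = -0.4431; denominator = 1 − 0.0081 = 0.9919
φ_{22} = -0.4431 / 0.9919 = -0.447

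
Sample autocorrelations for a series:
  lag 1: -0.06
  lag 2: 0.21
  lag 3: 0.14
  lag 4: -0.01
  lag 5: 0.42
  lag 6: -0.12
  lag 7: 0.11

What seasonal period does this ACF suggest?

5

The largest autocorrelation is r_5 = 0.42; the remaining lags stay at or below 0.21.
The dominant spike at lag 5 indicates a seasonal period of 5.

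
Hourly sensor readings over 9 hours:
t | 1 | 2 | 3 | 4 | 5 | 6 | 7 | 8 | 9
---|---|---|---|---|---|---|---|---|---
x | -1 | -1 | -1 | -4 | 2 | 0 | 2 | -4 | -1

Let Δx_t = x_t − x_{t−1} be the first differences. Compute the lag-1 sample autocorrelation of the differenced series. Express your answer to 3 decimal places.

-0.653

First differences Δx: 0, 0, -3, 6, -2, 2, -6, 3
Mean of differences = 0.0000
Numerator Σ(Δx_t−Δx̄)(Δx_{t+1}−Δx̄) = -64.0000
Denominator Σ(Δx_t−Δx̄)² = 98.0000
r_1(Δx) = -64.0000 / 98.0000 = -0.653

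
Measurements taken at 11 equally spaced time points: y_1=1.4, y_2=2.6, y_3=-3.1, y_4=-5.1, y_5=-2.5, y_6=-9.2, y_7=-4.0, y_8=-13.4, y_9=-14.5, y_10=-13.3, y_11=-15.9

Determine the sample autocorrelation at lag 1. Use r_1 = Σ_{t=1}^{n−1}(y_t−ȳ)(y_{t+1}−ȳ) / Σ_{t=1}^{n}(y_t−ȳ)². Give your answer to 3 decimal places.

0.578

Mean ȳ = (1.4 + 2.6 − 3.1 − 5.1 − 2.5 − 9.2 − 4.0 − 13.4 − 14.5 − 13.3 − 15.9)/11 = -7.0000
Numerator Σ_{t=1}^{10}(y_t−ȳ)(y_{t+1}−ȳ) = 249.6600
Denominator Σ(y_t−ȳ)² = 431.7400
r_1 = 249.6600 / 431.7400 = 0.578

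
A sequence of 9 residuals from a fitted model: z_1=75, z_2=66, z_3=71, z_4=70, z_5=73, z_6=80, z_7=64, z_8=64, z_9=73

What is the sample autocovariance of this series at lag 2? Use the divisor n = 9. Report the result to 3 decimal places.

Mean z̄ = (75 + 66 + 71 + 70 + 73 + 80 + 64 + 64 + 73)/9 = 70.6667
Σ_{t=1}^{7}(z_t−z̄)(z_{t+2}−z̄) = -94.2222
γ_2 = -94.2222 / 9 = -10.469

-10.469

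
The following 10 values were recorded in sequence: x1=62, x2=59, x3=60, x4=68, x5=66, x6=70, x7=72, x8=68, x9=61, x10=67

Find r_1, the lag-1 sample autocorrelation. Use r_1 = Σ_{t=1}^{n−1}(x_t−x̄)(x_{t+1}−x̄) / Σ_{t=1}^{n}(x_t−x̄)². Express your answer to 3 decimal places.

0.416

Mean x̄ = (62 + 59 + 60 + 68 + 66 + 70 + 72 + 68 + 61 + 67)/10 = 65.3000
Numerator Σ_{t=1}^{9}(x_t−x̄)(x_{t+1}−x̄) = 75.7100
Denominator Σ(x_t−x̄)² = 182.1000
r_1 = 75.7100 / 182.1000 = 0.416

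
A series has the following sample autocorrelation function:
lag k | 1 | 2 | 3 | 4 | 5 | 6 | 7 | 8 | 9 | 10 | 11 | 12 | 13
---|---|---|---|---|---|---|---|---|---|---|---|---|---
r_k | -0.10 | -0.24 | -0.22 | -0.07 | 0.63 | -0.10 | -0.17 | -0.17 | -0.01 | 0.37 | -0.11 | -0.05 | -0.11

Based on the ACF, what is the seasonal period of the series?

5

The largest autocorrelation is r_5 = 0.63, with a weaker echo at lag 10 (0.37); the remaining lags stay at or below -0.01.
The dominant spike at lag 5 indicates a seasonal period of 5.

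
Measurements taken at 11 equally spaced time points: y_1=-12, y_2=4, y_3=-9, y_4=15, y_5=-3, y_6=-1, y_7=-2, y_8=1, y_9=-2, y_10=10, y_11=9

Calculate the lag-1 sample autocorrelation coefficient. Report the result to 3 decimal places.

-0.313

Mean ȳ = (-12 + 4 − 9 + 15 − 3 − 1 − 2 + 1 − 2 + 10 + 9)/11 = 0.9091
Numerator Σ_{t=1}^{10}(y_t−ȳ)(y_{t+1}−ȳ) = -205.6446
Denominator Σ(y_t−ȳ)² = 656.9091
r_1 = -205.6446 / 656.9091 = -0.313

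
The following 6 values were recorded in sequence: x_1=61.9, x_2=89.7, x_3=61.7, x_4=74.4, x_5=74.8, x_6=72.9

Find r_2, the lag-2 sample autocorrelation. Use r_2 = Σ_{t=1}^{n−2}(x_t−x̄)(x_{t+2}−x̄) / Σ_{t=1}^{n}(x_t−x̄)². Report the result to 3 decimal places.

0.232

Mean x̄ = (61.9 + 89.7 + 61.7 + 74.4 + 74.8 + 72.9)/6 = 72.5667
Deviations from mean: -10.6667, 17.1333, -10.8667, 1.8333, 2.2333, 0.3333
Numerator Σ_{t=1}^{4}(x_t−x̄)(x_{t+2}−x̄) = 123.6644
Denominator Σ(x_t−x̄)² = 533.8733
r_2 = 123.6644 / 533.8733 = 0.232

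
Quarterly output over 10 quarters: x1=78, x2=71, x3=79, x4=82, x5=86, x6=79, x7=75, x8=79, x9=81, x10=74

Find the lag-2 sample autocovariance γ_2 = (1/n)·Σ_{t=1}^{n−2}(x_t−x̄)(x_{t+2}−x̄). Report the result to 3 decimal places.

-5.712

Mean x̄ = (78 + 71 + 79 + 82 + 86 + 79 + 75 + 79 + 81 + 74)/10 = 78.4000
Σ_{t=1}^{8}(x_t−x̄)(x_{t+2}−x̄) = -57.1200
γ_2 = -57.1200 / 10 = -5.712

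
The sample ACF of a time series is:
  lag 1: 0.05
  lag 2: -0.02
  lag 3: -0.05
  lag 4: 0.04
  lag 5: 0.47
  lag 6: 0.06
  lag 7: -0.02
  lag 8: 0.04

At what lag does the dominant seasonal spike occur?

5

The largest autocorrelation is r_5 = 0.47; the remaining lags stay at or below 0.06.
The dominant spike at lag 5 indicates a seasonal period of 5.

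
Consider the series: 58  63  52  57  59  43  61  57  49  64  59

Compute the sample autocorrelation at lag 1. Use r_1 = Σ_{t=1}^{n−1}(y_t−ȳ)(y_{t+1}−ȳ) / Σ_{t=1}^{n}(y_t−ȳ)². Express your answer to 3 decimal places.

Mean ȳ = (58 + 63 + 52 + 57 + 59 + 43 + 61 + 57 + 49 + 64 + 59)/11 = 56.5455
Numerator Σ_{t=1}^{10}(y_t−ȳ)(y_{t+1}−ȳ) = -153.8430
Denominator Σ(y_t−ȳ)² = 392.7273
r_1 = -153.8430 / 392.7273 = -0.392

-0.392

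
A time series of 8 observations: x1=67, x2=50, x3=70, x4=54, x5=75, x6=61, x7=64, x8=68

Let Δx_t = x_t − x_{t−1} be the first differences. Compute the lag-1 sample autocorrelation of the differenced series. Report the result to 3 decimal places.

-0.823

First differences Δx: -17, 20, -16, 21, -14, 3, 4
Mean of differences = 0.1429
Numerator Σ(Δx_t−Δx̄)(Δx_{t+1}−Δx̄) = -1322.0204
Denominator Σ(Δx_t−Δx̄)² = 1606.8571
r_1(Δx) = -1322.0204 / 1606.8571 = -0.823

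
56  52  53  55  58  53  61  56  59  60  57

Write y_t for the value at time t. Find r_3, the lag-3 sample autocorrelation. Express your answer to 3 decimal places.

0.062

Mean ȳ = (56 + 52 + 53 + 55 + 58 + 53 + 61 + 56 + 59 + 60 + 57)/11 = 56.3636
Numerator Σ_{t=1}^{8}(y_t−ȳ)(y_{t+3}−ȳ) = 5.5124
Denominator Σ(y_t−ȳ)² = 88.5455
r_3 = 5.5124 / 88.5455 = 0.062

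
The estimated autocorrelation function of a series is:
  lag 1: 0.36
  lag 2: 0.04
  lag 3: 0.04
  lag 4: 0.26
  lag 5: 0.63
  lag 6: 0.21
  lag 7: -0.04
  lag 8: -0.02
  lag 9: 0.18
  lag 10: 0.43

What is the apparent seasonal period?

The largest autocorrelation is r_5 = 0.63, with a weaker echo at lag 10 (0.43); the remaining lags stay at or below 0.36. The elevated value at lag 1 (0.36), dropping to 0.04 at lag 2, reflects decaying short-term dependence rather than seasonality.
The dominant spike at lag 5 indicates a seasonal period of 5.

5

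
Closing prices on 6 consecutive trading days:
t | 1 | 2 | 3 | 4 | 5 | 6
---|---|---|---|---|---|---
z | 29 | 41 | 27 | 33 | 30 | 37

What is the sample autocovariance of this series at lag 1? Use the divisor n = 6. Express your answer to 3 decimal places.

Mean z̄ = (29 + 41 + 27 + 33 + 30 + 37)/6 = 32.8333
Σ_{t=1}^{5}(z_t−z̄)(z_{t+1}−z̄) = -92.1944
γ_1 = -92.1944 / 6 = -15.366

-15.366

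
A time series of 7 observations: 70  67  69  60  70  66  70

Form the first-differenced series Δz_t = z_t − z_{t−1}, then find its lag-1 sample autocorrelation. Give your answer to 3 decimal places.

First differences Δz: -3, 2, -9, 10, -4, 4
Mean of differences = 0.0000
Numerator Σ(Δz_t−Δz̄)(Δz_{t+1}−Δz̄) = -170.0000
Denominator Σ(Δz_t−Δz̄)² = 226.0000
r_1(Δz) = -170.0000 / 226.0000 = -0.752

-0.752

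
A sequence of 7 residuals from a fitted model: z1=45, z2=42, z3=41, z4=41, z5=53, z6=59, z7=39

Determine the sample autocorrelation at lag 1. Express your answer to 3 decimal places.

0.047

Mean z̄ = (45 + 42 + 41 + 41 + 53 + 59 + 39)/7 = 45.7143
Deviations from mean: -0.7143, -3.7143, -4.7143, -4.7143, 7.2857, 13.2857, -6.7143
Numerator Σ_{t=1}^{6}(z_t−z̄)(z_{t+1}−z̄) = 15.6327
Denominator Σ(z_t−z̄)² = 333.4286
r_1 = 15.6327 / 333.4286 = 0.047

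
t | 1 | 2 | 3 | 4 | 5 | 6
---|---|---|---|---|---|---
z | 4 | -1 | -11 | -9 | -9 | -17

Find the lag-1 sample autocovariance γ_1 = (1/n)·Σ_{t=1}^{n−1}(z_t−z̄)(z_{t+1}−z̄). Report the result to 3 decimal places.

12.273

Mean z̄ = (4 − 1 − 11 − 9 − 9 − 17)/6 = -7.1667
Σ_{t=1}^{5}(z_t−z̄)(z_{t+1}−z̄) = 73.6389
γ_1 = 73.6389 / 6 = 12.273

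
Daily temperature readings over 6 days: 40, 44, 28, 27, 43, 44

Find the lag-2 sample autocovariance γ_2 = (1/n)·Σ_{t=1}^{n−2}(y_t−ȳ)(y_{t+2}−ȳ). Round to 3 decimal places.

Mean ȳ = (40 + 44 + 28 + 27 + 43 + 44)/6 = 37.6667
Σ_{t=1}^{4}(y_t−ȳ)(y_{t+2}−ȳ) = -209.2222
γ_2 = -209.2222 / 6 = -34.870

-34.870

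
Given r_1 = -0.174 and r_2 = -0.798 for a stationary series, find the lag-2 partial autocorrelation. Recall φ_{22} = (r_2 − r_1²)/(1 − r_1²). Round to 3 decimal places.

φ_{22} = (r_2 − r_1²) / (1 − r_1²)
r_1² = (-0.174)² = 0.030276
Numerator = -0.798 − 0.0303 = -0.8283; denominator = 1 − 0.0303 = 0.9697
φ_{22} = -0.8283 / 0.9697 = -0.854

-0.854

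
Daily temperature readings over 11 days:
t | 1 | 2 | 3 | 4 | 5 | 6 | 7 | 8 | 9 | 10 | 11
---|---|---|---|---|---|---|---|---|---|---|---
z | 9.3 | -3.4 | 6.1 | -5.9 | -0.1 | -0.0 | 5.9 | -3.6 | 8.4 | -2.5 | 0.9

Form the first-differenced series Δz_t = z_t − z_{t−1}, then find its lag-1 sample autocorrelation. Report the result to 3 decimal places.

First differences Δz: -12.7, 9.5, -12.0, 5.8, 0.1, 5.9, -9.5, 12.0, -10.9, 3.4
Mean of differences = -0.8400
Numerator Σ(Δz_t−Δz̄)(Δz_{t+1}−Δz̄) = -640.9396
Denominator Σ(Δz_t−Δz̄)² = 821.5640
r_1(Δz) = -640.9396 / 821.5640 = -0.780

-0.780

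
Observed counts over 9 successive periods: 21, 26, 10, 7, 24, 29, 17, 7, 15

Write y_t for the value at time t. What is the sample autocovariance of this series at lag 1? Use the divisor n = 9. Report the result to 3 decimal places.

Mean ȳ = (21 + 26 + 10 + 7 + 24 + 29 + 17 + 7 + 15)/9 = 17.3333
Σ_{t=1}^{8}(y_t−ȳ)(y_{t+1}−ȳ) = 76.5556
γ_1 = 76.5556 / 9 = 8.506

8.506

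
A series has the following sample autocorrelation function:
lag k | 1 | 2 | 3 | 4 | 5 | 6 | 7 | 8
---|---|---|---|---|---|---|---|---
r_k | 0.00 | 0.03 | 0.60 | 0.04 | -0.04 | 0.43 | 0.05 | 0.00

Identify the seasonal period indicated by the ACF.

The largest autocorrelation is r_3 = 0.60, with a weaker echo at lag 6 (0.43); the remaining lags stay at or below 0.05.
The dominant spike at lag 3 indicates a seasonal period of 3.

3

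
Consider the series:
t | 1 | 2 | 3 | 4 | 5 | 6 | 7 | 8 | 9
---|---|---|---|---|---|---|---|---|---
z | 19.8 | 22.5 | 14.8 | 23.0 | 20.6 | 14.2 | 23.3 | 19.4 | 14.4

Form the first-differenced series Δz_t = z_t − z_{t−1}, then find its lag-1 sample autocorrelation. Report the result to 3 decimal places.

-0.550

First differences Δz: 2.7, -7.7, 8.2, -2.4, -6.4, 9.1, -3.9, -5.0
Mean of differences = -0.6750
Numerator Σ(Δz_t−Δz̄)(Δz_{t+1}−Δz̄) = -165.0281
Denominator Σ(Δz_t−Δz̄)² = 299.9150
r_1(Δz) = -165.0281 / 299.9150 = -0.550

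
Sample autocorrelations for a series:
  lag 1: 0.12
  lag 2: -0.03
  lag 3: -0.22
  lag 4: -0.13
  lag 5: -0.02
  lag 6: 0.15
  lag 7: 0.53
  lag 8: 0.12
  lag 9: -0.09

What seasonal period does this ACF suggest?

7

The largest autocorrelation is r_7 = 0.53; the remaining lags stay at or below 0.15.
The dominant spike at lag 7 indicates a seasonal period of 7.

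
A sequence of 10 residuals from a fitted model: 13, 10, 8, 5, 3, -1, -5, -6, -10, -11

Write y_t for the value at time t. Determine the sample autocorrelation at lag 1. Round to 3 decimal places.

0.718

Mean ȳ = (13 + 10 + 8 + 5 + 3 − 1 − 5 − 6 − 10 − 11)/10 = 0.6000
Numerator Σ_{t=1}^{9}(y_t−ȳ)(y_{t+1}−ȳ) = 464.2400
Denominator Σ(y_t−ȳ)² = 646.4000
r_1 = 464.2400 / 646.4000 = 0.718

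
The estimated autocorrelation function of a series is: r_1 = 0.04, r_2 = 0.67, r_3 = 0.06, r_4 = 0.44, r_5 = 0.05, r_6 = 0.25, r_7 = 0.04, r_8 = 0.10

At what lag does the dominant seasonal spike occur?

The largest autocorrelation is r_2 = 0.67, with weaker echoes at lags 4 (0.44) and 6 (0.25); the remaining lags stay at or below 0.10.
The dominant spike at lag 2 indicates a seasonal period of 2.

2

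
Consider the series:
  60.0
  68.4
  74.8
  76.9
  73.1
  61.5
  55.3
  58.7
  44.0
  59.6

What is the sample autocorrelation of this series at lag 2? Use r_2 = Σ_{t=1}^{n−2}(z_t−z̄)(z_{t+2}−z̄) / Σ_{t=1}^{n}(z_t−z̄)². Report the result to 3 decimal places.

0.240

Mean z̄ = (60.0 + 68.4 + 74.8 + 76.9 + 73.1 + 61.5 + 55.3 + 58.7 + 44.0 + 59.6)/10 = 63.2300
Numerator Σ_{t=1}^{8}(z_t−z̄)(z_{t+2}−z̄) = 222.3552
Denominator Σ(z_t−z̄)² = 924.6810
r_2 = 222.3552 / 924.6810 = 0.240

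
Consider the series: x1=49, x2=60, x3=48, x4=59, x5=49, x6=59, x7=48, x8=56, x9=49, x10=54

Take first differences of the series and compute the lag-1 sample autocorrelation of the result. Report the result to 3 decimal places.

First differences Δx: 11, -12, 11, -10, 10, -11, 8, -7, 5
Mean of differences = 0.5556
Numerator Σ(Δx_t−Δx̄)(Δx_{t+1}−Δx̄) = -757.1975
Denominator Σ(Δx_t−Δx̄)² = 842.2222
r_1(Δx) = -757.1975 / 842.2222 = -0.899

-0.899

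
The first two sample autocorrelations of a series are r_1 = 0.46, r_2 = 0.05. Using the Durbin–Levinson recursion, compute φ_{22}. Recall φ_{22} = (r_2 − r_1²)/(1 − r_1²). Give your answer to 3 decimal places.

φ_{22} = (r_2 − r_1²) / (1 − r_1²)
r_1² = (0.46)² = 0.2116
Numerator = 0.05 − 0.2116 = -0.1616; denominator = 1 − 0.2116 = 0.7884
φ_{22} = -0.1616 / 0.7884 = -0.205

-0.205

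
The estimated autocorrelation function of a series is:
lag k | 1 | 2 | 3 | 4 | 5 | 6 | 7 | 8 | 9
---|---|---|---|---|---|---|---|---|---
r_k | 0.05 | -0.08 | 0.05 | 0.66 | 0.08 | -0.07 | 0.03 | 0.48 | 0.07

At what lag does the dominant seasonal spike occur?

The largest autocorrelation is r_4 = 0.66, with a weaker echo at lag 8 (0.48); the remaining lags stay at or below 0.08.
The dominant spike at lag 4 indicates a seasonal period of 4.

4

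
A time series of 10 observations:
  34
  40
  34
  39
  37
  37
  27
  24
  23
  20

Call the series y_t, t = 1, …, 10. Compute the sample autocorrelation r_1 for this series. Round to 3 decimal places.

Mean ȳ = (34 + 40 + 34 + 39 + 37 + 37 + 27 + 24 + 23 + 20)/10 = 31.5000
Numerator Σ_{t=1}^{9}(y_t−ȳ)(y_{t+1}−ȳ) = 303.2500
Denominator Σ(y_t−ȳ)² = 482.5000
r_1 = 303.2500 / 482.5000 = 0.628

0.628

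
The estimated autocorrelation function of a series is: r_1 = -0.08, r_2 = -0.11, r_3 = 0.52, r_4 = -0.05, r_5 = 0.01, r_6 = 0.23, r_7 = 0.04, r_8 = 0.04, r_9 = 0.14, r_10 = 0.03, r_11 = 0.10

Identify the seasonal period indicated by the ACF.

3

The largest autocorrelation is r_3 = 0.52, with a weaker echo at lag 6 (0.23); the remaining lags stay at or below 0.14.
The dominant spike at lag 3 indicates a seasonal period of 3.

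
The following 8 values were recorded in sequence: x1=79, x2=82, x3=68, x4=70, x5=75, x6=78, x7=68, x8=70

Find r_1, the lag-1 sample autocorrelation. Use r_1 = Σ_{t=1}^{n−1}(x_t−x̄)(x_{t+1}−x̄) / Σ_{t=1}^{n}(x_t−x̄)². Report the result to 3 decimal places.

Mean x̄ = (79 + 82 + 68 + 70 + 75 + 78 + 68 + 70)/8 = 73.7500
Deviations from mean: 5.2500, 8.2500, -5.7500, -3.7500, 1.2500, 4.2500, -5.7500, -3.7500
Σ(x_t−x̄)(x_{t+1}−x̄) = (43.3125) + (-47.4375) + (21.5625) + (-4.6875) + (5.3125) + (-24.4375) + (21.5625) = 15.1875
Denominator Σ(x_t−x̄)² = 209.5000
r_1 = 15.1875 / 209.5000 = 0.072

0.072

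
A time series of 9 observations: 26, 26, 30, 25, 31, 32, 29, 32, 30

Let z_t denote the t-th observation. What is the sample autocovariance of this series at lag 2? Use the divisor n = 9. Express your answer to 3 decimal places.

Mean z̄ = (26 + 26 + 30 + 25 + 31 + 32 + 29 + 32 + 30)/9 = 29.0000
Σ_{t=1}^{7}(z_t−z̄)(z_{t+2}−z̄) = 8.0000
γ_2 = 8.0000 / 9 = 0.889

0.889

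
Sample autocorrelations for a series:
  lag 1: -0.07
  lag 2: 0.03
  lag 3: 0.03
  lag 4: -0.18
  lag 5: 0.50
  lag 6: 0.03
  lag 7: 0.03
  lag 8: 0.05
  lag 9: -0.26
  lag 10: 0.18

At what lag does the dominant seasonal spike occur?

The largest autocorrelation is r_5 = 0.50, with a weaker echo at lag 10 (0.18); the remaining lags stay at or below 0.05.
The dominant spike at lag 5 indicates a seasonal period of 5.

5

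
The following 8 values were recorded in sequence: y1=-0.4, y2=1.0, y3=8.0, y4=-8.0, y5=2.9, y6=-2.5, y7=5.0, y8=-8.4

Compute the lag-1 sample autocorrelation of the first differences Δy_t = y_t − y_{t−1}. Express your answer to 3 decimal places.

-0.694

First differences Δy: 1.4, 7.0, -16.0, 10.9, -5.4, 7.5, -13.4
Mean of differences = -1.1429
Numerator Σ(Δy_t−Δȳ)(Δy_{t+1}−Δȳ) = -473.1947
Denominator Σ(Δy_t−Δȳ)² = 681.5971
r_1(Δy) = -473.1947 / 681.5971 = -0.694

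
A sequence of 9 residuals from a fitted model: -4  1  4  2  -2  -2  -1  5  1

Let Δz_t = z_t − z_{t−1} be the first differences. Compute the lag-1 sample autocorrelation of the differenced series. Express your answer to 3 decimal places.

First differences Δz: 5, 3, -2, -4, 0, 1, 6, -4
Mean of differences = 0.6250
Numerator Σ(Δz_t−Δz̄)(Δz_{t+1}−Δz̄) = -3.8906
Denominator Σ(Δz_t−Δz̄)² = 103.8750
r_1(Δz) = -3.8906 / 103.8750 = -0.037

-0.037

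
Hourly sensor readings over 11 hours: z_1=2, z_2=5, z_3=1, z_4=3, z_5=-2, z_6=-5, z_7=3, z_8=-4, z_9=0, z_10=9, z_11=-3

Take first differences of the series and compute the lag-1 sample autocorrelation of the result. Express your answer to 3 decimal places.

First differences Δz: 3, -4, 2, -5, -3, 8, -7, 4, 9, -12
Mean of differences = -0.5000
Numerator Σ(Δz_t−Δz̄)(Δz_{t+1}−Δz̄) = -193.2500
Denominator Σ(Δz_t−Δz̄)² = 414.5000
r_1(Δz) = -193.2500 / 414.5000 = -0.466

-0.466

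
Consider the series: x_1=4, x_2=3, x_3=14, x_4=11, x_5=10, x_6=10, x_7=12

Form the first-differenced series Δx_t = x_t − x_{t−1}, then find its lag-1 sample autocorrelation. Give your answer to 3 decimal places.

First differences Δx: -1, 11, -3, -1, 0, 2
Mean of differences = 1.3333
Numerator Σ(Δx_t−Δx̄)(Δx_{t+1}−Δx̄) = -52.1111
Denominator Σ(Δx_t−Δx̄)² = 125.3333
r_1(Δx) = -52.1111 / 125.3333 = -0.416

-0.416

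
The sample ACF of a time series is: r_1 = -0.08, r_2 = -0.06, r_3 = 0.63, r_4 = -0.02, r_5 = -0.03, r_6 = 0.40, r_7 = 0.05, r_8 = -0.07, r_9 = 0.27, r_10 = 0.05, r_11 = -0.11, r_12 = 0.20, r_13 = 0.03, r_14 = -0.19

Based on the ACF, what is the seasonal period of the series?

The largest autocorrelation is r_3 = 0.63, with weaker echoes at lags 6 (0.40), 9 (0.27) and 12 (0.20); the remaining lags stay at or below 0.05.
The dominant spike at lag 3 indicates a seasonal period of 3.

3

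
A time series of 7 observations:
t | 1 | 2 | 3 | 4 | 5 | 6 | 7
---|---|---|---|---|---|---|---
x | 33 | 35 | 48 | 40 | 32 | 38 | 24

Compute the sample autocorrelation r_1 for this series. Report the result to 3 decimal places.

-0.016

Mean x̄ = (33 + 35 + 48 + 40 + 32 + 38 + 24)/7 = 35.7143
Deviations from mean: -2.7143, -0.7143, 12.2857, 4.2857, -3.7143, 2.2857, -11.7143
Numerator Σ_{t=1}^{6}(x_t−x̄)(x_{t+1}−x̄) = -5.3673
Denominator Σ(x_t−x̄)² = 333.4286
r_1 = -5.3673 / 333.4286 = -0.016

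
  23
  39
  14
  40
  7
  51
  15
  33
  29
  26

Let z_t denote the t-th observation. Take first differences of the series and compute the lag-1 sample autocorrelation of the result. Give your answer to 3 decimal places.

-0.907

First differences Δz: 16, -25, 26, -33, 44, -36, 18, -4, -3
Mean of differences = 0.3333
Numerator Σ(Δz_t−Δz̄)(Δz_{t+1}−Δz̄) = -5648.7778
Denominator Σ(Δz_t−Δz̄)² = 6226.0000
r_1(Δz) = -5648.7778 / 6226.0000 = -0.907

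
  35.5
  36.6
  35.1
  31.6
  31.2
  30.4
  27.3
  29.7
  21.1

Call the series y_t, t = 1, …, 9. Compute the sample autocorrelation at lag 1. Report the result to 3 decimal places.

Mean ȳ = (35.5 + 36.6 + 35.1 + 31.6 + 31.2 + 30.4 + 27.3 + 29.7 + 21.1)/9 = 30.9444
Numerator Σ_{t=1}^{8}(y_t−ȳ)(y_{t+1}−ȳ) = 70.7891
Denominator Σ(y_t−ȳ)² = 182.5422
r_1 = 70.7891 / 182.5422 = 0.388

0.388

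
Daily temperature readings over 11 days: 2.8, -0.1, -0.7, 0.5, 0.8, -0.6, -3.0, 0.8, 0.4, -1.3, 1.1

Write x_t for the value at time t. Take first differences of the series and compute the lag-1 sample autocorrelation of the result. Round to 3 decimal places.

First differences Δx: -2.9, -0.6, 1.2, 0.3, -1.4, -2.4, 3.8, -0.4, -1.7, 2.4
Mean of differences = -0.1700
Numerator Σ(Δx_t−Δx̄)(Δx_{t+1}−Δx̄) = -9.9529
Denominator Σ(Δx_t−Δx̄)² = 40.9810
r_1(Δx) = -9.9529 / 40.9810 = -0.243

-0.243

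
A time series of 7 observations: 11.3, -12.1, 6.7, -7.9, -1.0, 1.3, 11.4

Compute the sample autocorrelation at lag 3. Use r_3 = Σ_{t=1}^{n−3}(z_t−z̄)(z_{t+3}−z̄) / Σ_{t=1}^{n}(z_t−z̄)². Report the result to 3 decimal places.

-0.306

Mean z̄ = (11.3 − 12.1 + 6.7 − 7.9 − 1.0 + 1.3 + 11.4)/7 = 1.3857
Deviations from mean: 9.9143, -13.4857, 5.3143, -9.2857, -2.3857, -0.0857, 10.0143
Σ(z_t−z̄)(z_{t+3}−z̄) = (-92.0612) + (32.1731) + (-0.4555) + (-92.9898) = -153.3335
Denominator Σ(z_t−z̄)² = 500.6086
r_3 = -153.3335 / 500.6086 = -0.306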